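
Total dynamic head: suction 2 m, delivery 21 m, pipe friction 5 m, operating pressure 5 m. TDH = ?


TDH = Hs + Hd + hf + Hp = 2 + 21 + 5 + 5 = 33

33 m


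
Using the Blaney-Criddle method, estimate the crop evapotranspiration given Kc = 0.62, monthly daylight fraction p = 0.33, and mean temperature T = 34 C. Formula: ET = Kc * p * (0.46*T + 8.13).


ET = Kc * p * (0.46*T + 8.13)
ET = 0.62 * 0.33 * (0.46*34 + 8.13)
ET = 0.62 * 0.33 * 23.7700

4.8633 mm/day


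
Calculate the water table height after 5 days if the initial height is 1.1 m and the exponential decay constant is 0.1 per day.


m = m0 * exp(-k*t)
m = 1.1 * exp(-0.1 * 5)
m = 1.1 * exp(-0.5000)

0.6672 m


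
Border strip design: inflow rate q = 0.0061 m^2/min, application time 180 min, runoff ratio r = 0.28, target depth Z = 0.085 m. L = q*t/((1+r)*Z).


L = q*t/((1+r)*Z)
L = 0.0061*180/((1+0.28)*0.085)
L = 1.098/0.1088

10.0919 m


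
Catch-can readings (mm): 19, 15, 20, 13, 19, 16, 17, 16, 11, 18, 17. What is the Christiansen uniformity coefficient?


mean = 16.454545 mm
MAD = 2.049587 mm
CU = (1 - 2.049587/16.454545)*100

87.5439 %


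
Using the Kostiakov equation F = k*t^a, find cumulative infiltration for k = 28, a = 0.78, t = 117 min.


F = k * t^a = 28 * 117^0.78
F = 28 * 41.037885

1149.0608 mm


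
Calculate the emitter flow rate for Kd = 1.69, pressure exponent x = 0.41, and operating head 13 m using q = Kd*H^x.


q = Kd * H^x = 1.69 * 13^0.41 = 1.69 * 2.862311

4.8373 L/h


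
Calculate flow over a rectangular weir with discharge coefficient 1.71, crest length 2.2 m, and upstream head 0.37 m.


Q = C * L * H^(3/2) = 1.71 * 2.2 * 0.37^1.5 = 1.71 * 2.2 * 0.225062

0.8467 m^3/s


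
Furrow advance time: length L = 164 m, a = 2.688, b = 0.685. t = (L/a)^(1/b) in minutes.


t = (L/a)^(1/b)
t = (164/2.688)^(1/0.685)
t = 61.011905^(1/0.685)

404.0589 min


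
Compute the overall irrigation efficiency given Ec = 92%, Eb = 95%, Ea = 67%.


Ec = 0.92, Eb = 0.95, Ea = 0.67
E = 0.92 * 0.95 * 0.67 * 100 = 58.5580%

58.5580 %


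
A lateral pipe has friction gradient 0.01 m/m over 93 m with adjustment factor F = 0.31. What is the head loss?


hf = J * L * F = 0.01 * 93 * 0.31 = 0.2883 m

0.2883 m


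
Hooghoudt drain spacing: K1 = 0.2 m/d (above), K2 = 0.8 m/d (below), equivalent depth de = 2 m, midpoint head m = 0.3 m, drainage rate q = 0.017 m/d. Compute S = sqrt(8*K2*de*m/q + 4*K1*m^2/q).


S^2 = 8*K2*de*m/q + 4*K1*m^2/q
S^2 = 8*0.8*2*0.3/0.017 + 4*0.2*0.3^2/0.017
S = sqrt(230.1176)

15.1696 m


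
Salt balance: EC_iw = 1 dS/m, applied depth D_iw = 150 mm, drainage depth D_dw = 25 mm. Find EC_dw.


EC_dw = EC_iw * D_iw / D_dw
EC_dw = 1 * 150 / 25
EC_dw = 150 / 25

6.0000 dS/m


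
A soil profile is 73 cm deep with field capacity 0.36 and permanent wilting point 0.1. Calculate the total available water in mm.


AWC = (FC - PWP) * d * 10
AWC = (0.36 - 0.1) * 73 * 10
AWC = 0.2600 * 73 * 10

189.8000 mm


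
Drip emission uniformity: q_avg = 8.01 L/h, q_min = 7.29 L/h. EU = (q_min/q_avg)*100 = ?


EU = (q_min/q_avg)*100 = (7.29/8.01)*100 = 91.0112%

91.0112 %


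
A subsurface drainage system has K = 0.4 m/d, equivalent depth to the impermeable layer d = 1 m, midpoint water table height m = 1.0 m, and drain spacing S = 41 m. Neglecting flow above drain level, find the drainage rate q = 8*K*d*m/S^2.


q = 8*K*d*m/S^2
q = 8*0.4*1*1.0/41^2
q = 3.2000 / 1681

0.0019 m/d


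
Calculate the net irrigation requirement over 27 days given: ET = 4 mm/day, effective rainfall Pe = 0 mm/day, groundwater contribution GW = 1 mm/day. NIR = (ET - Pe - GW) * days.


Daily deficit = ET - Pe - GW = 4 - 0 - 1 = 3 mm/day
NIR = 3 * 27 = 81 mm

81.0000 mm


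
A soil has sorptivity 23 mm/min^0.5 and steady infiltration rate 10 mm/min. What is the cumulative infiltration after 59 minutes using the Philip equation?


F = S*sqrt(t) + A*t
F = 23*sqrt(59) + 10*59
F = 23*7.681146 + 590

766.6664 mm


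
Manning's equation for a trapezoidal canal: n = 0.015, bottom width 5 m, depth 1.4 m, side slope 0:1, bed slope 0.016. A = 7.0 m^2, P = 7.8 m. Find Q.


R = A/P = 7.0/7.8 = 0.897436
Q = (1/0.015) * 7.0 * 0.897436^(2/3) * 0.016^0.5

54.9207 m^3/s


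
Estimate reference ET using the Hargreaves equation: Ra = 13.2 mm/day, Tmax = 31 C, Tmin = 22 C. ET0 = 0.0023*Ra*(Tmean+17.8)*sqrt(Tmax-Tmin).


Tmean = (Tmax + Tmin)/2 = (31 + 22)/2 = 26.5
ET0 = 0.0023 * 13.2 * (26.5 + 17.8) * sqrt(31 - 22)
ET0 = 0.0023 * 13.2 * 44.3 * 3.000000

4.0348 mm/day


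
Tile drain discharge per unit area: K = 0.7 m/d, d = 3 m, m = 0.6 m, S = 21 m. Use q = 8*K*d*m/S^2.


q = 8*K*d*m/S^2
q = 8*0.7*3*0.6/21^2
q = 10.0800 / 441

0.0229 m/d


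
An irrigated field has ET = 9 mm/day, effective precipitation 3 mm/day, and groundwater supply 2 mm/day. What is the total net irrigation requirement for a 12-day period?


Daily deficit = ET - Pe - GW = 9 - 3 - 2 = 4 mm/day
NIR = 4 * 12 = 48 mm

48.0000 mm


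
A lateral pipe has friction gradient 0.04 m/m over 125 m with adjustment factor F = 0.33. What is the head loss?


hf = J * L * F = 0.04 * 125 * 0.33 = 1.6500 m

1.6500 m


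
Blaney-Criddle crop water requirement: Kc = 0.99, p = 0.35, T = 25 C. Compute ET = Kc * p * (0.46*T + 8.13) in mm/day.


ET = Kc * p * (0.46*T + 8.13)
ET = 0.99 * 0.35 * (0.46*25 + 8.13)
ET = 0.99 * 0.35 * 19.6300

6.8018 mm/day


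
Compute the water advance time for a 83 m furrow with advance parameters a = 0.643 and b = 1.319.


t = (L/a)^(1/b)
t = (83/0.643)^(1/1.319)
t = 129.082426^(1/1.319)

39.8432 min


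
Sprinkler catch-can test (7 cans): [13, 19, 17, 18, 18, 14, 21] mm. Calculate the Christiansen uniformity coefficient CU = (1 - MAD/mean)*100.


mean = 17.142857 mm
MAD = 2.122449 mm
CU = (1 - 2.122449/17.142857)*100

87.6190 %


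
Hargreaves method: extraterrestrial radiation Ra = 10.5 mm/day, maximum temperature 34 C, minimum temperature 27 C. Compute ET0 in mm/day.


Tmean = (Tmax + Tmin)/2 = (34 + 27)/2 = 30.5
ET0 = 0.0023 * 10.5 * (30.5 + 17.8) * sqrt(34 - 27)
ET0 = 0.0023 * 10.5 * 48.3 * 2.645751

3.0861 mm/day


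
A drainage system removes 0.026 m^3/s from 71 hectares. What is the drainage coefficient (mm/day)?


DC = Q * 86400 / (A * 10000) * 1000
DC = 0.026 * 86400 / (71 * 10000) * 1000
DC = 2246400.0000 / 710000

3.1639 mm/day


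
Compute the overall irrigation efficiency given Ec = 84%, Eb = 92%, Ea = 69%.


Ec = 0.84, Eb = 0.92, Ea = 0.69
E = 0.84 * 0.92 * 0.69 * 100 = 53.3232%

53.3232 %


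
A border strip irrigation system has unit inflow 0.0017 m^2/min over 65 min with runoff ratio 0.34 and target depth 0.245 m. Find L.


L = q*t/((1+r)*Z)
L = 0.0017*65/((1+0.34)*0.245)
L = 0.1105/0.3283

0.3366 m


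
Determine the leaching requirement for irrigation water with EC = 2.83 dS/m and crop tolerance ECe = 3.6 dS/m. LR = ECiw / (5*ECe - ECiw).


LR = ECiw / (5*ECe - ECiw)
LR = 2.83 / (5*3.6 - 2.83)
LR = 2.83 / 15.1700

0.1866


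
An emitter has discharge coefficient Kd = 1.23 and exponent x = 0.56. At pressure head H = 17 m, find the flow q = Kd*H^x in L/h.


q = Kd * H^x = 1.23 * 17^0.56 = 1.23 * 4.887102

6.0111 L/h


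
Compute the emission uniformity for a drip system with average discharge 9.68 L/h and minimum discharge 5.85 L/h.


EU = (q_min/q_avg)*100 = (5.85/9.68)*100 = 60.4339%

60.4339 %


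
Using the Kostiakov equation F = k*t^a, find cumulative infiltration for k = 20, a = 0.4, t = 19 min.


F = k * t^a = 20 * 19^0.4
F = 20 * 3.247143

64.9429 mm


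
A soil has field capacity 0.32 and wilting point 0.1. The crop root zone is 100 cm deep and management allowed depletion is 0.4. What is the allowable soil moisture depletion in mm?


SMD = (FC - PWP) * d * MAD * 10
SMD = (0.32 - 0.1) * 100 * 0.4 * 10
SMD = 0.2200 * 100 * 0.4 * 10

88.0000 mm


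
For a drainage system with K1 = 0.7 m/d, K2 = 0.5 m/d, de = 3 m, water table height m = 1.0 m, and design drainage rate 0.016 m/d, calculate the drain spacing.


S^2 = 8*K2*de*m/q + 4*K1*m^2/q
S^2 = 8*0.5*3*1.0/0.016 + 4*0.7*1.0^2/0.016
S = sqrt(925.0000)

30.4138 m


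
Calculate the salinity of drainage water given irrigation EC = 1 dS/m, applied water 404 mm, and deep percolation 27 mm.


EC_dw = EC_iw * D_iw / D_dw
EC_dw = 1 * 404 / 27
EC_dw = 404 / 27

14.9630 dS/m


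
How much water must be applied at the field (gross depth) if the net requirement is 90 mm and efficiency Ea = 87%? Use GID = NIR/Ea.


Ea = 87% = 0.87
GID = NIR / Ea = 90 / 0.87 = 103.4483 mm

103.4483 mm


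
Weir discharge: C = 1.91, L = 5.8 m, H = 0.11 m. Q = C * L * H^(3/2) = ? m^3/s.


Q = C * L * H^(3/2) = 1.91 * 5.8 * 0.11^1.5 = 1.91 * 5.8 * 0.036483

0.4042 m^3/s


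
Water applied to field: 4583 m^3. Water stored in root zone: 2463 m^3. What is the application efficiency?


Ea = V_root / V_field * 100 = 2463 / 4583 * 100 = 53.7421%

53.7421 %


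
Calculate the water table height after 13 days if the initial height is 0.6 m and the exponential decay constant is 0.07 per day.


m = m0 * exp(-k*t)
m = 0.6 * exp(-0.07 * 13)
m = 0.6 * exp(-0.9100)

0.2415 m


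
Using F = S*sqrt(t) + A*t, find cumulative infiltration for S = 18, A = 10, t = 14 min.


F = S*sqrt(t) + A*t
F = 18*sqrt(14) + 10*14
F = 18*3.741657 + 140

207.3498 mm


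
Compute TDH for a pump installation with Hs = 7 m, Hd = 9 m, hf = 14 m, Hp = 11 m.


TDH = Hs + Hd + hf + Hp = 7 + 9 + 14 + 11 = 41

41 m


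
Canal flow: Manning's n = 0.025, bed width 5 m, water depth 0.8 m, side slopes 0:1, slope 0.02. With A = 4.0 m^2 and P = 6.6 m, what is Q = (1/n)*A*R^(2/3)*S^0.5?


R = A/P = 4.0/6.6 = 0.606061
Q = (1/0.025) * 4.0 * 0.606061^(2/3) * 0.02^0.5

16.2049 m^3/s


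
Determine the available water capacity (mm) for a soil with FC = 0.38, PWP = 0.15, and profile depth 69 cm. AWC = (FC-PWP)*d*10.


AWC = (FC - PWP) * d * 10
AWC = (0.38 - 0.15) * 69 * 10
AWC = 0.2300 * 69 * 10

158.7000 mm


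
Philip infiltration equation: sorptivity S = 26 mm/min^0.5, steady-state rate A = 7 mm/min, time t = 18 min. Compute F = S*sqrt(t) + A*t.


F = S*sqrt(t) + A*t
F = 26*sqrt(18) + 7*18
F = 26*4.242641 + 126

236.3087 mm


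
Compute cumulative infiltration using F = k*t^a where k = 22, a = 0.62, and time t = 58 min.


F = k * t^a = 22 * 58^0.62
F = 22 * 12.397250

272.7395 mm


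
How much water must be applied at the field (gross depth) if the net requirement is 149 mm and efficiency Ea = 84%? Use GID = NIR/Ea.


Ea = 84% = 0.84
GID = NIR / Ea = 149 / 0.84 = 177.3810 mm

177.3810 mm


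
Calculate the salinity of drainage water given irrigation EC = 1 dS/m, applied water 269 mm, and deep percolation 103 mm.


EC_dw = EC_iw * D_iw / D_dw
EC_dw = 1 * 269 / 103
EC_dw = 269 / 103

2.6117 dS/m


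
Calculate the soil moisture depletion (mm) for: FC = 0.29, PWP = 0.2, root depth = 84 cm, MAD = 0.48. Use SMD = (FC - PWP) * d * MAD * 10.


SMD = (FC - PWP) * d * MAD * 10
SMD = (0.29 - 0.2) * 84 * 0.48 * 10
SMD = 0.0900 * 84 * 0.48 * 10

36.2880 mm


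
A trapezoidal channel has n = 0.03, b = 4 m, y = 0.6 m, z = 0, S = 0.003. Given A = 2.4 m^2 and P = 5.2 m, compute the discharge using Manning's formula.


R = A/P = 2.4/5.2 = 0.461538
Q = (1/0.03) * 2.4 * 0.461538^(2/3) * 0.003^0.5

2.6169 m^3/s


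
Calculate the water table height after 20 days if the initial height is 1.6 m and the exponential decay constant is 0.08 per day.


m = m0 * exp(-k*t)
m = 1.6 * exp(-0.08 * 20)
m = 1.6 * exp(-1.6000)

0.3230 m


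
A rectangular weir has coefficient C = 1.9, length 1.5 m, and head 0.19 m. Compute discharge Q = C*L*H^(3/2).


Q = C * L * H^(3/2) = 1.9 * 1.5 * 0.19^1.5 = 1.9 * 1.5 * 0.082819

0.2360 m^3/s


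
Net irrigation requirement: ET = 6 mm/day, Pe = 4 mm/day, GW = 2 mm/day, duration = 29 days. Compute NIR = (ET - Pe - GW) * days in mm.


Daily deficit = ET - Pe - GW = 6 - 4 - 2 = 0 mm/day
NIR = 0 * 29 = 0 mm

0 mm


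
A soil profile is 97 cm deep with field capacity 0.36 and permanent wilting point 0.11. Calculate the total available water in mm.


AWC = (FC - PWP) * d * 10
AWC = (0.36 - 0.11) * 97 * 10
AWC = 0.2500 * 97 * 10

242.5000 mm


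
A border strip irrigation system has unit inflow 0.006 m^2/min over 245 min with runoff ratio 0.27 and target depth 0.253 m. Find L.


L = q*t/((1+r)*Z)
L = 0.006*245/((1+0.27)*0.253)
L = 1.47/0.32131

4.5750 m


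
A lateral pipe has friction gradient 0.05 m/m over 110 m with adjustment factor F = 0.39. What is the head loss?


hf = J * L * F = 0.05 * 110 * 0.39 = 2.1450 m

2.1450 m


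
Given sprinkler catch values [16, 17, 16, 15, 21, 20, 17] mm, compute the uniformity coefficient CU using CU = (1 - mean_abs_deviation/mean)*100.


mean = 17.428571 mm
MAD = 1.755102 mm
CU = (1 - 1.755102/17.428571)*100

89.9297 %


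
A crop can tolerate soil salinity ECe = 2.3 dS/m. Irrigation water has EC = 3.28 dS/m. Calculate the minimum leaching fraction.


LR = ECiw / (5*ECe - ECiw)
LR = 3.28 / (5*2.3 - 3.28)
LR = 3.28 / 8.2200

0.3990


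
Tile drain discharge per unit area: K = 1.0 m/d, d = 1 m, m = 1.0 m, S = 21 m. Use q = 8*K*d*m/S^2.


q = 8*K*d*m/S^2
q = 8*1.0*1*1.0/21^2
q = 8.0000 / 441

0.0181 m/d


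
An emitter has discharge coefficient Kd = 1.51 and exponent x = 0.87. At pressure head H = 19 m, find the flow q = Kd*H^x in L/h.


q = Kd * H^x = 1.51 * 19^0.87 = 1.51 * 12.957333

19.5656 L/h


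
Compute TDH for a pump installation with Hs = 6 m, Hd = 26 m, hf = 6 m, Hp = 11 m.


TDH = Hs + Hd + hf + Hp = 6 + 26 + 6 + 11 = 49

49 m


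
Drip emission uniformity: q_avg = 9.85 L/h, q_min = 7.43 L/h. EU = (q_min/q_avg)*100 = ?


EU = (q_min/q_avg)*100 = (7.43/9.85)*100 = 75.4315%

75.4315 %


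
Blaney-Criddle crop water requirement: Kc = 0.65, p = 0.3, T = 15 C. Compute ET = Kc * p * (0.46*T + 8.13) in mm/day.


ET = Kc * p * (0.46*T + 8.13)
ET = 0.65 * 0.3 * (0.46*15 + 8.13)
ET = 0.65 * 0.3 * 15.0300

2.9309 mm/day


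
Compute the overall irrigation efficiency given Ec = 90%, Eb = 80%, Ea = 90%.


Ec = 0.9, Eb = 0.8, Ea = 0.9
E = 0.9 * 0.8 * 0.9 * 100 = 64.8000%

64.8000 %


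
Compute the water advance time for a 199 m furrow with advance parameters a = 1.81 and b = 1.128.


t = (L/a)^(1/b)
t = (199/1.81)^(1/1.128)
t = 109.944751^(1/1.128)

64.4988 min


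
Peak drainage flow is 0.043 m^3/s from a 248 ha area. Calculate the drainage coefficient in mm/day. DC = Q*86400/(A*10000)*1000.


DC = Q * 86400 / (A * 10000) * 1000
DC = 0.043 * 86400 / (248 * 10000) * 1000
DC = 3715200.0000 / 2480000

1.4981 mm/day


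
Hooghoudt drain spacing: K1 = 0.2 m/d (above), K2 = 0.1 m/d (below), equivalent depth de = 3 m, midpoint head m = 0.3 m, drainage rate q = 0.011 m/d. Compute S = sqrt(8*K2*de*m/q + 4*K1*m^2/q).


S^2 = 8*K2*de*m/q + 4*K1*m^2/q
S^2 = 8*0.1*3*0.3/0.011 + 4*0.2*0.3^2/0.011
S = sqrt(72.0000)

8.4853 m


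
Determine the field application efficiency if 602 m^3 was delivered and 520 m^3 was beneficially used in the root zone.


Ea = V_root / V_field * 100 = 520 / 602 * 100 = 86.3787%

86.3787 %


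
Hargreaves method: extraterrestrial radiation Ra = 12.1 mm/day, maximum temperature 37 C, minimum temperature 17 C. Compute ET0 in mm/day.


Tmean = (Tmax + Tmin)/2 = (37 + 17)/2 = 27.0
ET0 = 0.0023 * 12.1 * (27.0 + 17.8) * sqrt(37 - 17)
ET0 = 0.0023 * 12.1 * 44.8 * 4.472136

5.5758 mm/day


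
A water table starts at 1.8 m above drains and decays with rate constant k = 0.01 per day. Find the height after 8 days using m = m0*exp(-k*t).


m = m0 * exp(-k*t)
m = 1.8 * exp(-0.01 * 8)
m = 1.8 * exp(-0.0800)

1.6616 m


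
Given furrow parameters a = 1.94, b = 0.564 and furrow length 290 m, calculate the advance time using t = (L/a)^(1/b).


t = (L/a)^(1/b)
t = (290/1.94)^(1/0.564)
t = 149.484536^(1/0.564)

7172.4436 min


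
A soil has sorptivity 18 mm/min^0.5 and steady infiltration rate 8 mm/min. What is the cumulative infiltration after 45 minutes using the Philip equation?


F = S*sqrt(t) + A*t
F = 18*sqrt(45) + 8*45
F = 18*6.708204 + 360

480.7477 mm


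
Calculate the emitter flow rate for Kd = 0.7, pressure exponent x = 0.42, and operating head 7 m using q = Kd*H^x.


q = Kd * H^x = 0.7 * 7^0.42 = 0.7 * 2.264338

1.5850 L/h


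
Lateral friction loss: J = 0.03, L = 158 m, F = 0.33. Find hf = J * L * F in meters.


hf = J * L * F = 0.03 * 158 * 0.33 = 1.5642 m

1.5642 m


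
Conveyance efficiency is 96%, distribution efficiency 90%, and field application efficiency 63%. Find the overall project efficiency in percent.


Ec = 0.96, Eb = 0.9, Ea = 0.63
E = 0.96 * 0.9 * 0.63 * 100 = 54.4320%

54.4320 %


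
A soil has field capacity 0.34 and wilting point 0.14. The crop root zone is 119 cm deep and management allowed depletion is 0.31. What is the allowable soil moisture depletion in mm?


SMD = (FC - PWP) * d * MAD * 10
SMD = (0.34 - 0.14) * 119 * 0.31 * 10
SMD = 0.2000 * 119 * 0.31 * 10

73.7800 mm


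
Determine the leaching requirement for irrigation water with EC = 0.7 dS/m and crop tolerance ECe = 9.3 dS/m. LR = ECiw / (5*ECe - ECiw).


LR = ECiw / (5*ECe - ECiw)
LR = 0.7 / (5*9.3 - 0.7)
LR = 0.7 / 45.8000

0.0153


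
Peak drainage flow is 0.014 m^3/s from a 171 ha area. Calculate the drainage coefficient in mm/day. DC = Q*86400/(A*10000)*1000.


DC = Q * 86400 / (A * 10000) * 1000
DC = 0.014 * 86400 / (171 * 10000) * 1000
DC = 1209600.0000 / 1710000

0.7074 mm/day


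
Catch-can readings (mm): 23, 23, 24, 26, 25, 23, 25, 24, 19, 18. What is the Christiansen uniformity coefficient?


mean = 23.000000 mm
MAD = 1.800000 mm
CU = (1 - 1.800000/23.000000)*100

92.1739 %


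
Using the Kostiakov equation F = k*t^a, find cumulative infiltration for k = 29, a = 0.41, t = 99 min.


F = k * t^a = 29 * 99^0.41
F = 29 * 6.579766

190.8132 mm


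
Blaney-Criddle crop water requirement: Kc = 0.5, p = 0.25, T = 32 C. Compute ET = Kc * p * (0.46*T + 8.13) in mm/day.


ET = Kc * p * (0.46*T + 8.13)
ET = 0.5 * 0.25 * (0.46*32 + 8.13)
ET = 0.5 * 0.25 * 22.8500

2.8563 mm/day


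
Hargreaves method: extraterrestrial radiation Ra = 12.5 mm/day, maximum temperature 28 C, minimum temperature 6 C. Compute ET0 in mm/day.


Tmean = (Tmax + Tmin)/2 = (28 + 6)/2 = 17.0
ET0 = 0.0023 * 12.5 * (17.0 + 17.8) * sqrt(28 - 6)
ET0 = 0.0023 * 12.5 * 34.8 * 4.690416

4.6928 mm/day


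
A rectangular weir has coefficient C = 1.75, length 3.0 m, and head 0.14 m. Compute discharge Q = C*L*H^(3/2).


Q = C * L * H^(3/2) = 1.75 * 3.0 * 0.14^1.5 = 1.75 * 3.0 * 0.052383

0.2750 m^3/s


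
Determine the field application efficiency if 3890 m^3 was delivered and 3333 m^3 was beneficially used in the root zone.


Ea = V_root / V_field * 100 = 3333 / 3890 * 100 = 85.6812%

85.6812 %


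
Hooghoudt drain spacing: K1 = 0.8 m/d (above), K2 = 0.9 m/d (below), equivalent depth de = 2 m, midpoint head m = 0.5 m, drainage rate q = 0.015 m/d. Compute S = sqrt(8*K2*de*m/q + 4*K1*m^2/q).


S^2 = 8*K2*de*m/q + 4*K1*m^2/q
S^2 = 8*0.9*2*0.5/0.015 + 4*0.8*0.5^2/0.015
S = sqrt(533.3333)

23.0940 m


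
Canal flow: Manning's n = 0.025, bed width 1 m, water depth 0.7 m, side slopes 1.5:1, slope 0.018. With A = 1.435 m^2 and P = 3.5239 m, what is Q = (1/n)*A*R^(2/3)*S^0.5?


R = A/P = 1.435/3.5239 = 0.407219
Q = (1/0.025) * 1.435 * 0.407219^(2/3) * 0.018^0.5

4.2309 m^3/s


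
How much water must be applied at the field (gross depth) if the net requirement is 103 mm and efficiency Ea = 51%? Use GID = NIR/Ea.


Ea = 51% = 0.51
GID = NIR / Ea = 103 / 0.51 = 201.9608 mm

201.9608 mm


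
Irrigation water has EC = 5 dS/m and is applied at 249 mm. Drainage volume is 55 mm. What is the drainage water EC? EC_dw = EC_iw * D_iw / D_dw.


EC_dw = EC_iw * D_iw / D_dw
EC_dw = 5 * 249 / 55
EC_dw = 1245 / 55

22.6364 dS/m


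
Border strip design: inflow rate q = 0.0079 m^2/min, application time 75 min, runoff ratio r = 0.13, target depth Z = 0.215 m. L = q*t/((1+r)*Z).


L = q*t/((1+r)*Z)
L = 0.0079*75/((1+0.13)*0.215)
L = 0.5925/0.24295

2.4388 m


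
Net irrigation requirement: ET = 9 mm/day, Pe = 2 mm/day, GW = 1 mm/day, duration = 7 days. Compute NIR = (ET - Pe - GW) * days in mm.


Daily deficit = ET - Pe - GW = 9 - 2 - 1 = 6 mm/day
NIR = 6 * 7 = 42 mm

42.0000 mm


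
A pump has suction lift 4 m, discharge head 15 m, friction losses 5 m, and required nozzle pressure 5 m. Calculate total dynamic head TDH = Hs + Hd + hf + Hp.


TDH = Hs + Hd + hf + Hp = 4 + 15 + 5 + 5 = 29

29 m


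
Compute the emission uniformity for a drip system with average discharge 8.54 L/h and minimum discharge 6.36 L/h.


EU = (q_min/q_avg)*100 = (6.36/8.54)*100 = 74.4731%

74.4731 %


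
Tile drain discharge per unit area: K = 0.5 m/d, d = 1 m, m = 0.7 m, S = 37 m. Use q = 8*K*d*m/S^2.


q = 8*K*d*m/S^2
q = 8*0.5*1*0.7/37^2
q = 2.8000 / 1369

0.0020 m/d


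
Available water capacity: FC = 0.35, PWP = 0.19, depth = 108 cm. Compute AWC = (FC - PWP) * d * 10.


AWC = (FC - PWP) * d * 10
AWC = (0.35 - 0.19) * 108 * 10
AWC = 0.1600 * 108 * 10

172.8000 mm


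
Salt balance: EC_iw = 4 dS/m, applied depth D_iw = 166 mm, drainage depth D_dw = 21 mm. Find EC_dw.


EC_dw = EC_iw * D_iw / D_dw
EC_dw = 4 * 166 / 21
EC_dw = 664 / 21

31.6190 dS/m


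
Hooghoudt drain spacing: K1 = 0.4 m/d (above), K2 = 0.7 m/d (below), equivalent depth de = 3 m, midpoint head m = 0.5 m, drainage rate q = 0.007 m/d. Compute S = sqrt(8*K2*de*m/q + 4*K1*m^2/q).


S^2 = 8*K2*de*m/q + 4*K1*m^2/q
S^2 = 8*0.7*3*0.5/0.007 + 4*0.4*0.5^2/0.007
S = sqrt(1257.1429)

35.4562 m


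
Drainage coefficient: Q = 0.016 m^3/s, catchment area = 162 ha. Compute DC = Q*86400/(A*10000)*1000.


DC = Q * 86400 / (A * 10000) * 1000
DC = 0.016 * 86400 / (162 * 10000) * 1000
DC = 1382400.0000 / 1620000

0.8533 mm/day


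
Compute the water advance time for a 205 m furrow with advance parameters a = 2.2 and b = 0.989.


t = (L/a)^(1/b)
t = (205/2.2)^(1/0.989)
t = 93.181818^(1/0.989)

98.0020 min


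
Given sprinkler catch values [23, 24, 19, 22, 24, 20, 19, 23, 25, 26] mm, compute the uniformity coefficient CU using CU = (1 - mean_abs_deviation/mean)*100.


mean = 22.500000 mm
MAD = 2.000000 mm
CU = (1 - 2.000000/22.500000)*100

91.1111 %


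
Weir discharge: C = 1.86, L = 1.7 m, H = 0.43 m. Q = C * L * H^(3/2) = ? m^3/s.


Q = C * L * H^(3/2) = 1.86 * 1.7 * 0.43^1.5 = 1.86 * 1.7 * 0.281970

0.8916 m^3/s


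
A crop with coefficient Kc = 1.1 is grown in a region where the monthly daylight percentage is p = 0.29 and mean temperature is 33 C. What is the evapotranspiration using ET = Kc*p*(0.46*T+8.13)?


ET = Kc * p * (0.46*T + 8.13)
ET = 1.1 * 0.29 * (0.46*33 + 8.13)
ET = 1.1 * 0.29 * 23.3100

7.4359 mm/day


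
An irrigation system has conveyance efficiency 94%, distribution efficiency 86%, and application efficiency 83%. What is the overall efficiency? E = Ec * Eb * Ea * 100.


Ec = 0.94, Eb = 0.86, Ea = 0.83
E = 0.94 * 0.86 * 0.83 * 100 = 67.0972%

67.0972 %


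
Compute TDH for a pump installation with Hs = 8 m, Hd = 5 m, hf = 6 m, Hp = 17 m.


TDH = Hs + Hd + hf + Hp = 8 + 5 + 6 + 17 = 36

36 m


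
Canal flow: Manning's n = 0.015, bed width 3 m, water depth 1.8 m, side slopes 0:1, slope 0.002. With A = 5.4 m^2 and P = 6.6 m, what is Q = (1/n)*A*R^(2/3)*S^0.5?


R = A/P = 5.4/6.6 = 0.818182
Q = (1/0.015) * 5.4 * 0.818182^(2/3) * 0.002^0.5

14.0837 m^3/s


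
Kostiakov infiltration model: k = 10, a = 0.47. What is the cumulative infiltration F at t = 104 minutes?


F = k * t^a = 10 * 104^0.47
F = 10 * 8.871676

88.7168 mm


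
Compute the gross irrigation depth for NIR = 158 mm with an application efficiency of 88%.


Ea = 88% = 0.88
GID = NIR / Ea = 158 / 0.88 = 179.5455 mm

179.5455 mm


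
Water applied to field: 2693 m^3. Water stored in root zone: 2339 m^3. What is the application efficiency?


Ea = V_root / V_field * 100 = 2339 / 2693 * 100 = 86.8548%

86.8548 %


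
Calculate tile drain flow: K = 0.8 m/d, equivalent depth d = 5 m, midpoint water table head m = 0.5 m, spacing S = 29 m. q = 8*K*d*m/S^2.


q = 8*K*d*m/S^2
q = 8*0.8*5*0.5/29^2
q = 16.0000 / 841

0.0190 m/d


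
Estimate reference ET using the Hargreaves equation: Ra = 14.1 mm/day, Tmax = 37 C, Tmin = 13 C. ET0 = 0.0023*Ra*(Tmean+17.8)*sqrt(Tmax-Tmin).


Tmean = (Tmax + Tmin)/2 = (37 + 13)/2 = 25.0
ET0 = 0.0023 * 14.1 * (25.0 + 17.8) * sqrt(37 - 13)
ET0 = 0.0023 * 14.1 * 42.8 * 4.898979

6.7998 mm/day


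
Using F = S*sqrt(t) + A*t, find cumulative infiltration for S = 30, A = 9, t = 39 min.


F = S*sqrt(t) + A*t
F = 30*sqrt(39) + 9*39
F = 30*6.244998 + 351

538.3499 mm


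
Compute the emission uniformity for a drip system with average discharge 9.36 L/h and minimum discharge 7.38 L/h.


EU = (q_min/q_avg)*100 = (7.38/9.36)*100 = 78.8462%

78.8462 %


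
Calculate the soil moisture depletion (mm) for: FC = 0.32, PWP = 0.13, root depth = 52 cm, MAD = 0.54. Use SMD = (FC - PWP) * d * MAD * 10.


SMD = (FC - PWP) * d * MAD * 10
SMD = (0.32 - 0.13) * 52 * 0.54 * 10
SMD = 0.1900 * 52 * 0.54 * 10

53.3520 mm


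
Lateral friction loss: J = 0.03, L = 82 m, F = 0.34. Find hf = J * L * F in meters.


hf = J * L * F = 0.03 * 82 * 0.34 = 0.8364 m

0.8364 m


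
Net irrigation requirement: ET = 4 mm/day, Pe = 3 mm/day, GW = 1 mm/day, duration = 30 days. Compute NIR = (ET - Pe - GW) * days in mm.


Daily deficit = ET - Pe - GW = 4 - 3 - 1 = 0 mm/day
NIR = 0 * 30 = 0 mm

0 mm


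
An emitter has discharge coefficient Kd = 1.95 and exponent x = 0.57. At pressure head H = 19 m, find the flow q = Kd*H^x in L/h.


q = Kd * H^x = 1.95 * 19^0.57 = 1.95 * 5.356604

10.4454 L/h


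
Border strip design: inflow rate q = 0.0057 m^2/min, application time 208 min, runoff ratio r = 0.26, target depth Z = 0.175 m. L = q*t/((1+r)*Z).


L = q*t/((1+r)*Z)
L = 0.0057*208/((1+0.26)*0.175)
L = 1.1856/0.2205

5.3769 m


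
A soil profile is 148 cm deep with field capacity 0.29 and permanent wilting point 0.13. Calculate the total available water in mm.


AWC = (FC - PWP) * d * 10
AWC = (0.29 - 0.13) * 148 * 10
AWC = 0.1600 * 148 * 10

236.8000 mm


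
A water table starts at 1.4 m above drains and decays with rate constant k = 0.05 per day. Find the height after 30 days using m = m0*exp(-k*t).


m = m0 * exp(-k*t)
m = 1.4 * exp(-0.05 * 30)
m = 1.4 * exp(-1.5000)

0.3124 m


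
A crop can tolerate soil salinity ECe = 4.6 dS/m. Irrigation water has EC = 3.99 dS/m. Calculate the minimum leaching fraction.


LR = ECiw / (5*ECe - ECiw)
LR = 3.99 / (5*4.6 - 3.99)
LR = 3.99 / 19.0100

0.2099


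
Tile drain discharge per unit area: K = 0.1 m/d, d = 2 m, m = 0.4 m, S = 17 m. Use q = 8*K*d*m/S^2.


q = 8*K*d*m/S^2
q = 8*0.1*2*0.4/17^2
q = 0.6400 / 289

0.0022 m/d


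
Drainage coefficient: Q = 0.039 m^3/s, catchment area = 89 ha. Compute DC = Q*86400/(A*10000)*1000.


DC = Q * 86400 / (A * 10000) * 1000
DC = 0.039 * 86400 / (89 * 10000) * 1000
DC = 3369600.0000 / 890000

3.7861 mm/day


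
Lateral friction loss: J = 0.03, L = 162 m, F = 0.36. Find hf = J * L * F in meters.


hf = J * L * F = 0.03 * 162 * 0.36 = 1.7496 m

1.7496 m


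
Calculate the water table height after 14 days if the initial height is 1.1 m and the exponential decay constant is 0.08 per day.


m = m0 * exp(-k*t)
m = 1.1 * exp(-0.08 * 14)
m = 1.1 * exp(-1.1200)

0.3589 m


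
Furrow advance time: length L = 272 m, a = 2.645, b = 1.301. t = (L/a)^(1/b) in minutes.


t = (L/a)^(1/b)
t = (272/2.645)^(1/1.301)
t = 102.835539^(1/1.301)

35.2057 min


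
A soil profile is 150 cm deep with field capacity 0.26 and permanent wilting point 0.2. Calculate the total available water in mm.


AWC = (FC - PWP) * d * 10
AWC = (0.26 - 0.2) * 150 * 10
AWC = 0.0600 * 150 * 10

90.0000 mm


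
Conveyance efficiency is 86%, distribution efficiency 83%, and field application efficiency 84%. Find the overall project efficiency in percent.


Ec = 0.86, Eb = 0.83, Ea = 0.84
E = 0.86 * 0.83 * 0.84 * 100 = 59.9592%

59.9592 %


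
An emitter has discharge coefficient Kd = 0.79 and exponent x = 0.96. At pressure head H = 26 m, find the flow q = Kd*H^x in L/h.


q = Kd * H^x = 0.79 * 26^0.96 = 0.79 * 22.823088

18.0302 L/h


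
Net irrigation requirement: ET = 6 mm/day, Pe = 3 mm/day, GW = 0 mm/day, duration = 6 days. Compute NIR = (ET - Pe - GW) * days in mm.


Daily deficit = ET - Pe - GW = 6 - 3 - 0 = 3 mm/day
NIR = 3 * 6 = 18 mm

18.0000 mm


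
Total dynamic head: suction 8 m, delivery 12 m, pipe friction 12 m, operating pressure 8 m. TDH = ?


TDH = Hs + Hd + hf + Hp = 8 + 12 + 12 + 8 = 40

40 m


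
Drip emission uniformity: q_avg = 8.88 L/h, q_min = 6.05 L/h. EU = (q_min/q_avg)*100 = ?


EU = (q_min/q_avg)*100 = (6.05/8.88)*100 = 68.1306%

68.1306 %


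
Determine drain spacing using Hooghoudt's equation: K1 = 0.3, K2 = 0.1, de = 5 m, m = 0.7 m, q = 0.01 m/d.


S^2 = 8*K2*de*m/q + 4*K1*m^2/q
S^2 = 8*0.1*5*0.7/0.01 + 4*0.3*0.7^2/0.01
S = sqrt(338.8000)

18.4065 m


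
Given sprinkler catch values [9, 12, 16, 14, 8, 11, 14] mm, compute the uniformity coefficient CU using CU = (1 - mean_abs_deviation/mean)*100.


mean = 12.000000 mm
MAD = 2.285714 mm
CU = (1 - 2.285714/12.000000)*100

80.9524 %


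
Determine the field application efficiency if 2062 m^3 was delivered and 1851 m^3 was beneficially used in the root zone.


Ea = V_root / V_field * 100 = 1851 / 2062 * 100 = 89.7672%

89.7672 %


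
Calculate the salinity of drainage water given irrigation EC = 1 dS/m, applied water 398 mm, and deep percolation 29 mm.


EC_dw = EC_iw * D_iw / D_dw
EC_dw = 1 * 398 / 29
EC_dw = 398 / 29

13.7241 dS/m


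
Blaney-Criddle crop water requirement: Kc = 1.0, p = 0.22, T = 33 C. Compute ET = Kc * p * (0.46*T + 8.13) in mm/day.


ET = Kc * p * (0.46*T + 8.13)
ET = 1.0 * 0.22 * (0.46*33 + 8.13)
ET = 1.0 * 0.22 * 23.3100

5.1282 mm/day


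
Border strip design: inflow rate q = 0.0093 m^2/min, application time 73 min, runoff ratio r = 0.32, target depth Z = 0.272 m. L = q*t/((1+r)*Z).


L = q*t/((1+r)*Z)
L = 0.0093*73/((1+0.32)*0.272)
L = 0.6789/0.35904

1.8909 m


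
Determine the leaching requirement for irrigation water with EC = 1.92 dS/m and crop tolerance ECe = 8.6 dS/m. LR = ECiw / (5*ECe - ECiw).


LR = ECiw / (5*ECe - ECiw)
LR = 1.92 / (5*8.6 - 1.92)
LR = 1.92 / 41.0800

0.0467


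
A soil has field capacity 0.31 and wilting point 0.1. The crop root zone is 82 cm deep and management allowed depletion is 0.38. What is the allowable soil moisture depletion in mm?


SMD = (FC - PWP) * d * MAD * 10
SMD = (0.31 - 0.1) * 82 * 0.38 * 10
SMD = 0.2100 * 82 * 0.38 * 10

65.4360 mm


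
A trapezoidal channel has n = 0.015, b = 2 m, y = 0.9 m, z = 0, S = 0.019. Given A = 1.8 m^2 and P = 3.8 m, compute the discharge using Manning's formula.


R = A/P = 1.8/3.8 = 0.473684
Q = (1/0.015) * 1.8 * 0.473684^(2/3) * 0.019^0.5

10.0512 m^3/s


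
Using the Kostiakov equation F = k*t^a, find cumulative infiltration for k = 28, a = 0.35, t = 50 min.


F = k * t^a = 28 * 50^0.35
F = 28 * 3.932235

110.1026 mm


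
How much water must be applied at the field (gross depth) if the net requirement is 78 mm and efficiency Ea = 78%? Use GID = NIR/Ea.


Ea = 78% = 0.78
GID = NIR / Ea = 78 / 0.78 = 100.0000 mm

100.0000 mm


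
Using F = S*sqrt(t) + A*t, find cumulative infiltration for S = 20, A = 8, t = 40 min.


F = S*sqrt(t) + A*t
F = 20*sqrt(40) + 8*40
F = 20*6.324555 + 320

446.4911 mm


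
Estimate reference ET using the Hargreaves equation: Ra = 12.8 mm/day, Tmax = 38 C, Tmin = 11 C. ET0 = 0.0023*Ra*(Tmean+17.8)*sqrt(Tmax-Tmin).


Tmean = (Tmax + Tmin)/2 = (38 + 11)/2 = 24.5
ET0 = 0.0023 * 12.8 * (24.5 + 17.8) * sqrt(38 - 11)
ET0 = 0.0023 * 12.8 * 42.3 * 5.196152

6.4708 mm/day


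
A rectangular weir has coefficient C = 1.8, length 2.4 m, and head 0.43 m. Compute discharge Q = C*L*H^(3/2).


Q = C * L * H^(3/2) = 1.8 * 2.4 * 0.43^1.5 = 1.8 * 2.4 * 0.281970

1.2181 m^3/s


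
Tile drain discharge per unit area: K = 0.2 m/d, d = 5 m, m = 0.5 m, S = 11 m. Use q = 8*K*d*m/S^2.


q = 8*K*d*m/S^2
q = 8*0.2*5*0.5/11^2
q = 4.0000 / 121

0.0331 m/d


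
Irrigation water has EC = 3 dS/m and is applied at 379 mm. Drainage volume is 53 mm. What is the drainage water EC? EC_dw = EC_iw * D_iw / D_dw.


EC_dw = EC_iw * D_iw / D_dw
EC_dw = 3 * 379 / 53
EC_dw = 1137 / 53

21.4528 dS/m


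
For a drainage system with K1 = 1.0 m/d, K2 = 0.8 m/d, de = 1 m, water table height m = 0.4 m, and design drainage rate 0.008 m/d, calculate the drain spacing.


S^2 = 8*K2*de*m/q + 4*K1*m^2/q
S^2 = 8*0.8*1*0.4/0.008 + 4*1.0*0.4^2/0.008
S = sqrt(400.0000)

20.0000 m


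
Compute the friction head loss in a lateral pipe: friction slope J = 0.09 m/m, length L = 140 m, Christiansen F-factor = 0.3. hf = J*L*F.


hf = J * L * F = 0.09 * 140 * 0.3 = 3.7800 m

3.7800 m


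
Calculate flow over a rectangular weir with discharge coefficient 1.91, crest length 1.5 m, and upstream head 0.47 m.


Q = C * L * H^(3/2) = 1.91 * 1.5 * 0.47^1.5 = 1.91 * 1.5 * 0.322216

0.9231 m^3/s


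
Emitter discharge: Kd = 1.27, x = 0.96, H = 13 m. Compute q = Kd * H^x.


q = Kd * H^x = 1.27 * 13^0.96 = 1.27 * 11.732366

14.9001 L/h


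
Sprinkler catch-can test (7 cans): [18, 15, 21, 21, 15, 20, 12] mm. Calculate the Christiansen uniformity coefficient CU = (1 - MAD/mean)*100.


mean = 17.428571 mm
MAD = 2.938776 mm
CU = (1 - 2.938776/17.428571)*100

83.1382 %


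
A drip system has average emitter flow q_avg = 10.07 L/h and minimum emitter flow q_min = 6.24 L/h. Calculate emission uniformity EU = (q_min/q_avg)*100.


EU = (q_min/q_avg)*100 = (6.24/10.07)*100 = 61.9662%

61.9662 %


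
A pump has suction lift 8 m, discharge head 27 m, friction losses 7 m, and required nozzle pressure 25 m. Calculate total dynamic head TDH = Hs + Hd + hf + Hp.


TDH = Hs + Hd + hf + Hp = 8 + 27 + 7 + 25 = 67

67 m


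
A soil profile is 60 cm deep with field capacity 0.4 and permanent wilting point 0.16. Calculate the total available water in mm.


AWC = (FC - PWP) * d * 10
AWC = (0.4 - 0.16) * 60 * 10
AWC = 0.2400 * 60 * 10

144.0000 mm


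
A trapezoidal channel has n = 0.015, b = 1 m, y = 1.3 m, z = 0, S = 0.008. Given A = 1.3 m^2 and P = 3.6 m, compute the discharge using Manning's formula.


R = A/P = 1.3/3.6 = 0.361111
Q = (1/0.015) * 1.3 * 0.361111^(2/3) * 0.008^0.5

3.9309 m^3/s


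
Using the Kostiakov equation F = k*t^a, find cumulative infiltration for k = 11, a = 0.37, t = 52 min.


F = k * t^a = 11 * 52^0.37
F = 11 * 4.314408

47.4585 mm


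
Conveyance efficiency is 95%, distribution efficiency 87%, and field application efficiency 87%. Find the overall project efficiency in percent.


Ec = 0.95, Eb = 0.87, Ea = 0.87
E = 0.95 * 0.87 * 0.87 * 100 = 71.9055%

71.9055 %


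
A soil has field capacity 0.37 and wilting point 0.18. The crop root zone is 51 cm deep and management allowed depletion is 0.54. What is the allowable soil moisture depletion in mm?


SMD = (FC - PWP) * d * MAD * 10
SMD = (0.37 - 0.18) * 51 * 0.54 * 10
SMD = 0.1900 * 51 * 0.54 * 10

52.3260 mm


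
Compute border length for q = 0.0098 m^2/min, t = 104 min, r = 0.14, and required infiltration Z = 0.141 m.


L = q*t/((1+r)*Z)
L = 0.0098*104/((1+0.14)*0.141)
L = 1.0192/0.16074

6.3407 m


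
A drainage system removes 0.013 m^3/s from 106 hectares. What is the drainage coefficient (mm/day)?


DC = Q * 86400 / (A * 10000) * 1000
DC = 0.013 * 86400 / (106 * 10000) * 1000
DC = 1123200.0000 / 1060000

1.0596 mm/day


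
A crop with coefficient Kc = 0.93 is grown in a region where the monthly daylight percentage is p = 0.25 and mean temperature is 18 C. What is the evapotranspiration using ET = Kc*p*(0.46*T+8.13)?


ET = Kc * p * (0.46*T + 8.13)
ET = 0.93 * 0.25 * (0.46*18 + 8.13)
ET = 0.93 * 0.25 * 16.4100

3.8153 mm/day


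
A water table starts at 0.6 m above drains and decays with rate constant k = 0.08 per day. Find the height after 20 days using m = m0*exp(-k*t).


m = m0 * exp(-k*t)
m = 0.6 * exp(-0.08 * 20)
m = 0.6 * exp(-1.6000)

0.1211 m


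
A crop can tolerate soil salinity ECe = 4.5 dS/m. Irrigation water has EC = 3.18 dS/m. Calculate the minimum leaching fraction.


LR = ECiw / (5*ECe - ECiw)
LR = 3.18 / (5*4.5 - 3.18)
LR = 3.18 / 19.3200

0.1646


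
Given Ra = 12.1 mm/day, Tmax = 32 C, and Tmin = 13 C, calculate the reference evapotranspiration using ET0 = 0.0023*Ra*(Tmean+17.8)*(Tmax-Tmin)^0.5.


Tmean = (Tmax + Tmin)/2 = (32 + 13)/2 = 22.5
ET0 = 0.0023 * 12.1 * (22.5 + 17.8) * sqrt(32 - 13)
ET0 = 0.0023 * 12.1 * 40.3 * 4.358899

4.8887 mm/day


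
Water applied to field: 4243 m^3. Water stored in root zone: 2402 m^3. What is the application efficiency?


Ea = V_root / V_field * 100 = 2402 / 4243 * 100 = 56.6109%

56.6109 %


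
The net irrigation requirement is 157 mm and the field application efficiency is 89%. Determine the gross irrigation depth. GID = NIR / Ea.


Ea = 89% = 0.89
GID = NIR / Ea = 157 / 0.89 = 176.4045 mm

176.4045 mm


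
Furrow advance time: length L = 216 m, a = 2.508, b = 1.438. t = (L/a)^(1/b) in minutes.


t = (L/a)^(1/b)
t = (216/2.508)^(1/1.438)
t = 86.124402^(1/1.438)

22.1670 min


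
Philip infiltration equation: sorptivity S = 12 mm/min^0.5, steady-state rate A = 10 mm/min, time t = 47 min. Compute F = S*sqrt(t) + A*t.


F = S*sqrt(t) + A*t
F = 12*sqrt(47) + 10*47
F = 12*6.855655 + 470

552.2679 mm


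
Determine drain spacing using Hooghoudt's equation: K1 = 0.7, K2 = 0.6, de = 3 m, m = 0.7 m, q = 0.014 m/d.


S^2 = 8*K2*de*m/q + 4*K1*m^2/q
S^2 = 8*0.6*3*0.7/0.014 + 4*0.7*0.7^2/0.014
S = sqrt(818.0000)

28.6007 m


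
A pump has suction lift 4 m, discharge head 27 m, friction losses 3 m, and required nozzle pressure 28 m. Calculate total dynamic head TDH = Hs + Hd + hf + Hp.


TDH = Hs + Hd + hf + Hp = 4 + 27 + 3 + 28 = 62

62 m


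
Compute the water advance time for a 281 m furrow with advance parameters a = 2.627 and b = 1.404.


t = (L/a)^(1/b)
t = (281/2.627)^(1/1.404)
t = 106.966121^(1/1.404)

27.8825 min


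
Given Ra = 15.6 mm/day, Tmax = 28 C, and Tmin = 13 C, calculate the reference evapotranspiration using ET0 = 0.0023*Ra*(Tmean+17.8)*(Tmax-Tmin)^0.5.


Tmean = (Tmax + Tmin)/2 = (28 + 13)/2 = 20.5
ET0 = 0.0023 * 15.6 * (20.5 + 17.8) * sqrt(28 - 13)
ET0 = 0.0023 * 15.6 * 38.3 * 3.872983

5.3223 mm/day


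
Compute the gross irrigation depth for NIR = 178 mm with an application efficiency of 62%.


Ea = 62% = 0.62
GID = NIR / Ea = 178 / 0.62 = 287.0968 mm

287.0968 mm


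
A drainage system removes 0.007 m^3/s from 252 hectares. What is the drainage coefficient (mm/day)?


DC = Q * 86400 / (A * 10000) * 1000
DC = 0.007 * 86400 / (252 * 10000) * 1000
DC = 604800.0000 / 2520000

0.2400 mm/day


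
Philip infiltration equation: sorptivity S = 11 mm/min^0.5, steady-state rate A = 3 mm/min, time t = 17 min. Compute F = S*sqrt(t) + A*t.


F = S*sqrt(t) + A*t
F = 11*sqrt(17) + 3*17
F = 11*4.123106 + 51

96.3542 mm


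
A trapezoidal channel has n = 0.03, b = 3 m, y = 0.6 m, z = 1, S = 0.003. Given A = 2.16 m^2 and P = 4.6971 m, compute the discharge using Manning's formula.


R = A/P = 2.16/4.6971 = 0.459858
Q = (1/0.03) * 2.16 * 0.459858^(2/3) * 0.003^0.5

2.3495 m^3/s


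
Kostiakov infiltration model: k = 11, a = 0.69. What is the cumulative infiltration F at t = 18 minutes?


F = k * t^a = 11 * 18^0.69
F = 11 * 7.347474

80.8222 mm
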